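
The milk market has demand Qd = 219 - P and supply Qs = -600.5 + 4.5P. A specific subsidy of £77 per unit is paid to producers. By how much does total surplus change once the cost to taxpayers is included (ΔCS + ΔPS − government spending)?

Pre-subsidy: 219 - P = -600.5 + 4.5P gives P* = 149, Q* = 70.
With the subsidy, sellers receive Ps = Pb + 77 for each unit, where Pb is the price buyers pay.
Supply in terms of Pb becomes Qs = -600.5 + 4.5(Pb + 77) = -254 + 4.5Pb. Setting this equal to demand: 219 - Pb = -254 + 4.5Pb, so Pb = 86.
Sellers receive Ps = 86 + 77 = 163; Q' = 219 − 1·86 = 133.
ΔCS = ½(70 + 133)(149 − 86) = 6394.5; ΔPS = ½(70 + 133)(163 − 149) = 1421.
Government spending = 77 × 133 = 10241.
Net change = 6394.5 + 1421 − 10241 = -2425.5. The loss equals the DWL triangle ½·77·63.

Net change in total surplus = -£2425.5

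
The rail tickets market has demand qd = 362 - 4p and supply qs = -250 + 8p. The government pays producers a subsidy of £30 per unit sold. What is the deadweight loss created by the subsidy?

Pre-subsidy: 362 - 4p = -250 + 8p gives p* = 51, q* = 158.
With the subsidy, sellers receive ps = pb + 30 for each unit, where pb is the price buyers pay.
Supply in terms of pb becomes qs = -250 + 8(pb + 30) = -10 + 8pb. Setting this equal to demand: 362 - 4pb = -10 + 8pb, so pb = 31.
Sellers receive ps = 31 + 30 = 61; q' = 362 − 4·31 = 238.
The subsidy expands output by 238 − 158 = 80 past the efficient level; on those units the gap between marginal cost and willingness to pay runs from 0 up to 30.
DWL = ½ × 30 × 80 = 1200.

Deadweight loss = £1200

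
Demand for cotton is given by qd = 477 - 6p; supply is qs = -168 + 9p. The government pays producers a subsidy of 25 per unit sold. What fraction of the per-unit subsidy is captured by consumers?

Pre-subsidy: 477 - 6p = -168 + 9p gives p* = 43, q* = 219.
With the subsidy, sellers receive ps = pb + 25 for each unit, where pb is the price buyers pay.
Supply in terms of pb becomes qs = -168 + 9(pb + 25) = 57 + 9pb. Setting this equal to demand: 477 - 6pb = 57 + 9pb, so pb = 28.
Sellers receive ps = 28 + 25 = 53; q' = 477 − 6·28 = 309.
Buyers' price falls by p* − pb = 43 − 28 = 15; sellers' price rises by ps − p* = 53 − 43 = 10.
So consumers capture 15/25 = 0.6 of each unit of subsidy.

Consumer share = 0.6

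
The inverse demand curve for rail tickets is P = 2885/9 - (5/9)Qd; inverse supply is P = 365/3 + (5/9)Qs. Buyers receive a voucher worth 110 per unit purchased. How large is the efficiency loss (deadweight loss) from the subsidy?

Deadweight loss = 5445

Pre-subsidy: 2885/9 - (5/9)Q = 365/3 + (5/9)Q gives Q* = 179 and P* = 1990/9.
With the rebate, buyers effectively pay Pb = Ps − 110, where Ps is the price sellers receive.
On the curves, Pb = 2885/9 - (5/9)Q and Ps = 365/3 + (5/9)Q; the wedge Ps − Pb = 110 gives 365/3 + (5/9)Q − (2885/9 - (5/9)Q) = 110, so Q' = 278.
Then Pb = 2885/9 − (5/9)·278 = 1495/9 and Ps = 365/3 + (5/9)·278 = 2485/9.
The subsidy expands output by 278 − 179 = 99 past the efficient level; on those units the gap between marginal cost and willingness to pay runs from 0 up to 110.
DWL = ½ × 110 × 99 = 5445.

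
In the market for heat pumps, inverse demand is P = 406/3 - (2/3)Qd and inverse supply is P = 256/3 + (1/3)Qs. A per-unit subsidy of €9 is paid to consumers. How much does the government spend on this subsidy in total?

Government cost = €531

Pre-subsidy: 406/3 - (2/3)Q = 256/3 + (1/3)Q gives Q* = 50 and P* = 102.
With the rebate, buyers effectively pay Pb = Ps − 9, where Ps is the price sellers receive.
On the curves, Pb = 406/3 - (2/3)Q and Ps = 256/3 + (1/3)Q; the wedge Ps − Pb = 9 gives 256/3 + (1/3)Q − (406/3 - (2/3)Q) = 9, so Q' = 59.
Then Pb = 406/3 − (2/3)·59 = 96 and Ps = 256/3 + (1/3)·59 = 105.
Government outlay = subsidy × quantity = 9 × 59 = 531.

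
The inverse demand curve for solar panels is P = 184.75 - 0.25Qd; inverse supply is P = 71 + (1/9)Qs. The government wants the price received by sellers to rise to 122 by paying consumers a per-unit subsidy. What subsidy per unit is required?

At a seller price of 122, quantity supplied is -639 + 9·122 = 459.
Buyers absorb 459 only when they pay Pb = 184.75 − 0.25·459 = 70.
s = Ps − Pb = 122 − 70 = 52.

Required subsidy s = 52 per unit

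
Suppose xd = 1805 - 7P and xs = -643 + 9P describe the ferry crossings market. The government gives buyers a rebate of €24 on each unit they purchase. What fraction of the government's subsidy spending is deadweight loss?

DWL / government spending = 189/3314

Pre-subsidy: 1805 - 7P = -643 + 9P gives P* = 153, x* = 734.
With the rebate, buyers effectively pay Pb = Ps − 24, where Ps is the price sellers receive.
Demand in terms of Ps becomes xd = 1805 − 7(Ps − 24) = 1973 - 7Ps. Setting this equal to supply: 1973 - 7Ps = -643 + 9Ps, so Ps = 163.5.
Buyers pay Pb = 163.5 − 24 = 139.5; x' = -643 + 9·163.5 = 828.5.
ΔCS = ½(734 + 828.5)(153 − 139.5) = 10546.875; ΔPS = ½(734 + 828.5)(163.5 − 153) = 8203.125.
Government spending = 24 × 828.5 = 19884.
DWL = ½ × 24 × (828.5 − 734) = 1134; fraction = 1134 / 19884 = 189/3314.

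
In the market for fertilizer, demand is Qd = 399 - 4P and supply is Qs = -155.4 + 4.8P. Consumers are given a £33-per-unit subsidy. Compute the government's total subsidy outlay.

Government cost = £7227

Pre-subsidy: 399 - 4P = -155.4 + 4.8P gives P* = 63, Q* = 147.
With the rebate, buyers effectively pay Pb = Ps − 33, where Ps is the price sellers receive.
Demand in terms of Ps becomes Qd = 399 − 4(Ps − 33) = 531 - 4Ps. Setting this equal to supply: 531 - 4Ps = -155.4 + 4.8Ps, so Ps = 78.
Buyers pay Pb = 78 − 33 = 45; Q' = -155.4 + 4.8·78 = 219.
Government outlay = subsidy × quantity = 33 × 219 = 7227.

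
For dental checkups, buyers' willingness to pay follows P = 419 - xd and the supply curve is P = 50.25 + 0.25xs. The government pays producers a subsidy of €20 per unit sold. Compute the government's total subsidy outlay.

Pre-subsidy: 419 - x = 50.25 + 0.25x gives x* = 295 and P* = 124.
With the subsidy, sellers receive Ps = Pb + 20 for each unit, where Pb is the price buyers pay.
On the curves, Pb = 419 - x and Ps = 50.25 + 0.25x; the wedge Ps − Pb = 20 gives 50.25 + 0.25x − (419 - x) = 20, so x' = 311.
Then Pb = 419 − 1·311 = 108 and Ps = 50.25 + 0.25·311 = 128.
Government outlay = subsidy × quantity = 20 × 311 = 6220.

Government cost = €6220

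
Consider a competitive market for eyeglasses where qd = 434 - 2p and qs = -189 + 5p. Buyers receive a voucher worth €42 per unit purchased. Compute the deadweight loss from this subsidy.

Pre-subsidy: 434 - 2p = -189 + 5p gives p* = 89, q* = 256.
With the rebate, buyers effectively pay pb = ps − 42, where ps is the price sellers receive.
Demand in terms of ps becomes qd = 434 − 2(ps − 42) = 518 - 2ps. Setting this equal to supply: 518 - 2ps = -189 + 5ps, so ps = 101.
Buyers pay pb = 101 − 42 = 59; q' = -189 + 5·101 = 316.
The subsidy expands output by 316 − 256 = 60 past the efficient level; on those units the gap between marginal cost and willingness to pay runs from 0 up to 42.
DWL = ½ × 42 × 60 = 1260.

Deadweight loss = €1260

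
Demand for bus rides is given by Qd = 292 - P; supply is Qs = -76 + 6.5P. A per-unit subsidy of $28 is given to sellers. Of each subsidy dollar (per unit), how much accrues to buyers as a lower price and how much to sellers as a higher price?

Buyers gain 364/15 per unit; sellers gain 56/15 per unit

Pre-subsidy: 292 - P = -76 + 6.5P gives P* = 736/15, Q* = 3644/15.
With the subsidy, sellers receive Ps = Pb + 28 for each unit, where Pb is the price buyers pay.
Supply in terms of Pb becomes Qs = -76 + 6.5(Pb + 28) = 106 + 6.5Pb. Setting this equal to demand: 292 - Pb = 106 + 6.5Pb, so Pb = 24.8.
Sellers receive Ps = 24.8 + 28 = 52.8; Q' = 292 − 1·24.8 = 267.2.
Buyers' price falls by P* − Pb = 736/15 − 24.8 = 364/15; sellers' price rises by Ps − P* = 52.8 − 736/15 = 56/15.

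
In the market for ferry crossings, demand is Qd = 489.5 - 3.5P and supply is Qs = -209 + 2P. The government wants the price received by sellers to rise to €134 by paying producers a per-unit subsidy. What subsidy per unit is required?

At a seller price of 134, quantity supplied is -209 + 2·134 = 59.
Buyers absorb 59 only when they pay Pb with 489.5 − 3.5·Pb = 59, i.e. Pb = 123.
s = Ps − Pb = 134 − 123 = 11.

Required subsidy s = €11 per unit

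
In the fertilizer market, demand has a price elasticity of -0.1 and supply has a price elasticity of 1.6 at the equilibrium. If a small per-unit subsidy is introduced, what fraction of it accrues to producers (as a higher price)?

For a small subsidy around the equilibrium, the benefit split depends on the relative slopes, which at a point are proportional to the elasticities.
Buyer share = εs/(εs + |εd|) = 1.6/(1.6 + 0.1) = 16/17; seller share = |εd|/(εs + |εd|) = 1/17.
So producers capture 1/17 of the subsidy.

Producer share = 1/17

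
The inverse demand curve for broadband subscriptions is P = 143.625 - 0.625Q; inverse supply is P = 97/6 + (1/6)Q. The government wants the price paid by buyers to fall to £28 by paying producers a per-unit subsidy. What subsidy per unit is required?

At a buyer price of 28, quantity demanded is 229.8 − 1.6·28 = 185.
Sellers supply 185 only when they receive Ps = 97/6 + (1/6)·185 = 47.
s = Ps − Pb = 47 − 28 = 19.

Required subsidy s = £19 per unit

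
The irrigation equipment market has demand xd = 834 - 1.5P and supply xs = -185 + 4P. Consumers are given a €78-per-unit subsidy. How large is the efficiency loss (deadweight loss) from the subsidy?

Pre-subsidy: 834 - 1.5P = -185 + 4P gives P* = 2038/11, x* = 6117/11.
With the rebate, buyers effectively pay Pb = Ps − 78, where Ps is the price sellers receive.
Demand in terms of Ps becomes xd = 834 − 1.5(Ps − 78) = 951 - 1.5Ps. Setting this equal to supply: 951 - 1.5Ps = -185 + 4Ps, so Ps = 2272/11.
Buyers pay Pb = 2272/11 − 78 = 1414/11; x' = -185 + 4·(2272/11) = 7053/11.
The subsidy expands output by 7053/11 − 6117/11 = 936/11 past the efficient level; on those units the gap between marginal cost and willingness to pay runs from 0 up to 78.
DWL = ½ × 78 × 936/11 = 36504/11.

Deadweight loss = 36504/11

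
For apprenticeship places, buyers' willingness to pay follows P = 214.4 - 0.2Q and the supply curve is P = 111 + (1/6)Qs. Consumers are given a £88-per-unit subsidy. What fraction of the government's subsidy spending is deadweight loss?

Pre-subsidy: 214.4 - 0.2Q = 111 + (1/6)Q gives Q* = 282 and P* = 158.
With the rebate, buyers effectively pay Pb = Ps − 88, where Ps is the price sellers receive.
On the curves, Pb = 214.4 - 0.2Q and Ps = 111 + (1/6)Q; the wedge Ps − Pb = 88 gives 111 + (1/6)Q − (214.4 - 0.2Q) = 88, so Q' = 522.
Then Pb = 214.4 − 0.2·522 = 110 and Ps = 111 + (1/6)·522 = 198.
ΔCS = ½(282 + 522)(158 − 110) = 19296; ΔPS = ½(282 + 522)(198 − 158) = 16080.
Government spending = 88 × 522 = 45936.
DWL = ½ × 88 × (522 − 282) = 10560; fraction = 10560 / 45936 = 20/87.

DWL / government spending = 20/87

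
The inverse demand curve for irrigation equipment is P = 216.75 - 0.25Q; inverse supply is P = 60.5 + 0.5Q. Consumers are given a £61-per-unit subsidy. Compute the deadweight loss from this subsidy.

Pre-subsidy: 216.75 - 0.25Q = 60.5 + 0.5Q gives Q* = 625/3 and P* = 494/3.
With the rebate, buyers effectively pay Pb = Ps − 61, where Ps is the price sellers receive.
On the curves, Pb = 216.75 - 0.25Q and Ps = 60.5 + 0.5Q; the wedge Ps − Pb = 61 gives 60.5 + 0.5Q − (216.75 - 0.25Q) = 61, so Q' = 869/3.
Then Pb = 216.75 − 0.25·(869/3) = 433/3 and Ps = 60.5 + 0.5·(869/3) = 616/3.
The subsidy expands output by 869/3 − 625/3 = 244/3 past the efficient level; on those units the gap between marginal cost and willingness to pay runs from 0 up to 61.
DWL = ½ × 61 × 244/3 = 7442/3.

Deadweight loss = 7442/3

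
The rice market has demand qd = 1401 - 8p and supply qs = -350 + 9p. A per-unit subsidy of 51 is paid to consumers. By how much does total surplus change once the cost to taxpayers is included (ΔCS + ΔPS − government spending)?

Net change in total surplus = -5508

Pre-subsidy: 1401 - 8p = -350 + 9p gives p* = 103, q* = 577.
With the rebate, buyers effectively pay pb = ps − 51, where ps is the price sellers receive.
Demand in terms of ps becomes qd = 1401 − 8(ps − 51) = 1809 - 8ps. Setting this equal to supply: 1809 - 8ps = -350 + 9ps, so ps = 127.
Buyers pay pb = 127 − 51 = 76; q' = -350 + 9·127 = 793.
ΔCS = ½(577 + 793)(103 − 76) = 18495; ΔPS = ½(577 + 793)(127 − 103) = 16440.
Government spending = 51 × 793 = 40443.
Net change = 18495 + 16440 − 40443 = -5508. The loss equals the DWL triangle ½·51·216.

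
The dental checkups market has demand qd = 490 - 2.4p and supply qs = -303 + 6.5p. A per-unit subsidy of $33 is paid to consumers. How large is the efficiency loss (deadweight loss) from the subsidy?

Deadweight loss = 84942/89

Pre-subsidy: 490 - 2.4p = -303 + 6.5p gives p* = 7930/89, q* = 24578/89.
With the rebate, buyers effectively pay pb = ps − 33, where ps is the price sellers receive.
Demand in terms of ps becomes qd = 490 − 2.4(ps − 33) = 569.2 - 2.4ps. Setting this equal to supply: 569.2 - 2.4ps = -303 + 6.5ps, so ps = 98.
Buyers pay pb = 98 − 33 = 65; q' = -303 + 6.5·98 = 334.
The subsidy expands output by 334 − 24578/89 = 5148/89 past the efficient level; on those units the gap between marginal cost and willingness to pay runs from 0 up to 33.
DWL = ½ × 33 × 5148/89 = 84942/89.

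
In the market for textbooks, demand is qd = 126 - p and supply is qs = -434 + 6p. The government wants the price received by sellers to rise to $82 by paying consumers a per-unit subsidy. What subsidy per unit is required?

At a seller price of 82, quantity supplied is -434 + 6·82 = 58.
Buyers absorb 58 only when they pay pb with 126 − 1·pb = 58, i.e. pb = 68.
s = ps − pb = 82 − 68 = 14.

Required subsidy s = $14 per unit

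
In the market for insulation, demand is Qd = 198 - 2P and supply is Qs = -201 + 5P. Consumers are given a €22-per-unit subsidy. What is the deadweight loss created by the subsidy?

Pre-subsidy: 198 - 2P = -201 + 5P gives P* = 57, Q* = 84.
With the rebate, buyers effectively pay Pb = Ps − 22, where Ps is the price sellers receive.
Demand in terms of Ps becomes Qd = 198 − 2(Ps − 22) = 242 - 2Ps. Setting this equal to supply: 242 - 2Ps = -201 + 5Ps, so Ps = 443/7.
Buyers pay Pb = 443/7 − 22 = 289/7; Q' = -201 + 5·(443/7) = 808/7.
The subsidy expands output by 808/7 − 84 = 220/7 past the efficient level; on those units the gap between marginal cost and willingness to pay runs from 0 up to 22.
DWL = ½ × 22 × 220/7 = 2420/7.

Deadweight loss = 2420/7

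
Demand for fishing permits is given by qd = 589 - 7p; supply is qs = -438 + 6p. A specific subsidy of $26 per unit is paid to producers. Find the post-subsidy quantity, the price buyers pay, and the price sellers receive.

Pre-subsidy: 589 - 7p = -438 + 6p gives p* = 79, q* = 36.
With the subsidy, sellers receive ps = pb + 26 for each unit, where pb is the price buyers pay.
Supply in terms of pb becomes qs = -438 + 6(pb + 26) = -282 + 6pb. Setting this equal to demand: 589 - 7pb = -282 + 6pb, so pb = 67.
Sellers receive ps = 67 + 26 = 93; q' = 589 − 7·67 = 120.

q' = 120; buyers pay $67; sellers receive $93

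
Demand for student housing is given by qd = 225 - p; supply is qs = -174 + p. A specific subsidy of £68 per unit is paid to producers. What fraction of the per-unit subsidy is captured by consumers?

Pre-subsidy: 225 - p = -174 + p gives p* = 199.5, q* = 25.5.
With the subsidy, sellers receive ps = pb + 68 for each unit, where pb is the price buyers pay.
Supply in terms of pb becomes qs = -174 + 1(pb + 68) = -106 + pb. Setting this equal to demand: 225 - pb = -106 + pb, so pb = 165.5.
Sellers receive ps = 165.5 + 68 = 233.5; q' = 225 − 1·165.5 = 59.5.
Buyers' price falls by p* − pb = 199.5 − 165.5 = 34; sellers' price rises by ps − p* = 233.5 − 199.5 = 34.
So consumers capture 34/68 = 0.5 of each unit of subsidy.

Consumer share = 0.5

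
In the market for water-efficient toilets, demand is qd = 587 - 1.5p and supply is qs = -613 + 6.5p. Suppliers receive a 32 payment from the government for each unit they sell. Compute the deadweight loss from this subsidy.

Pre-subsidy: 587 - 1.5p = -613 + 6.5p gives p* = 150, q* = 362.
With the subsidy, sellers receive ps = pb + 32 for each unit, where pb is the price buyers pay.
Supply in terms of pb becomes qs = -613 + 6.5(pb + 32) = -405 + 6.5pb. Setting this equal to demand: 587 - 1.5pb = -405 + 6.5pb, so pb = 124.
Sellers receive ps = 124 + 32 = 156; q' = 587 − 1.5·124 = 401.
The subsidy expands output by 401 − 362 = 39 past the efficient level; on those units the gap between marginal cost and willingness to pay runs from 0 up to 32.
DWL = ½ × 32 × 39 = 624.

Deadweight loss = 624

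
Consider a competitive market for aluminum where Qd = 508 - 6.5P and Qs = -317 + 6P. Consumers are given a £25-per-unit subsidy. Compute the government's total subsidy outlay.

Government cost = £3925

Pre-subsidy: 508 - 6.5P = -317 + 6P gives P* = 66, Q* = 79.
With the rebate, buyers effectively pay Pb = Ps − 25, where Ps is the price sellers receive.
Demand in terms of Ps becomes Qd = 508 − 6.5(Ps − 25) = 670.5 - 6.5Ps. Setting this equal to supply: 670.5 - 6.5Ps = -317 + 6Ps, so Ps = 79.
Buyers pay Pb = 79 − 25 = 54; Q' = -317 + 6·79 = 157.
Government outlay = subsidy × quantity = 25 × 157 = 3925.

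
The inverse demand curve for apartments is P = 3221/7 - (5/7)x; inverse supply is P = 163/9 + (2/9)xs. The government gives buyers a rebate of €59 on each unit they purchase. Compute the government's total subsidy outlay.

Pre-subsidy: 3221/7 - (5/7)x = 163/9 + (2/9)x gives x* = 472 and P* = 123.
With the rebate, buyers effectively pay Pb = Ps − 59, where Ps is the price sellers receive.
On the curves, Pb = 3221/7 - (5/7)x and Ps = 163/9 + (2/9)x; the wedge Ps − Pb = 59 gives 163/9 + (2/9)x − (3221/7 - (5/7)x) = 59, so x' = 535.
Then Pb = 3221/7 − (5/7)·535 = 78 and Ps = 163/9 + (2/9)·535 = 137.
Government outlay = subsidy × quantity = 59 × 535 = 31565.

Government cost = €31565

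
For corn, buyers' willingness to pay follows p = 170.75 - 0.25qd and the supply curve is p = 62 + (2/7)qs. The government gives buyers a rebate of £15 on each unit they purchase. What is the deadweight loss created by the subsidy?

Pre-subsidy: 170.75 - 0.25q = 62 + (2/7)q gives q* = 203 and p* = 120.
With the rebate, buyers effectively pay pb = ps − 15, where ps is the price sellers receive.
On the curves, pb = 170.75 - 0.25q and ps = 62 + (2/7)q; the wedge ps − pb = 15 gives 62 + (2/7)q − (170.75 - 0.25q) = 15, so q' = 231.
Then pb = 170.75 − 0.25·231 = 113 and ps = 62 + (2/7)·231 = 128.
The subsidy expands output by 231 − 203 = 28 past the efficient level; on those units the gap between marginal cost and willingness to pay runs from 0 up to 15.
DWL = ½ × 15 × 28 = 210.

Deadweight loss = £210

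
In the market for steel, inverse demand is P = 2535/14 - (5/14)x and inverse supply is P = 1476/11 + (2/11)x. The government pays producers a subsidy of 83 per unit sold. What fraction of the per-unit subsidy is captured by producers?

Pre-subsidy: 2535/14 - (5/14)x = 1476/11 + (2/11)x gives x* = 87 and P* = 150.
With the subsidy, sellers receive Ps = Pb + 83 for each unit, where Pb is the price buyers pay.
On the curves, Pb = 2535/14 - (5/14)x and Ps = 1476/11 + (2/11)x; the wedge Ps − Pb = 83 gives 1476/11 + (2/11)x − (2535/14 - (5/14)x) = 83, so x' = 241.
Then Pb = 2535/14 − (5/14)·241 = 95 and Ps = 1476/11 + (2/11)·241 = 178.
Buyers' price falls by P* − Pb = 150 − 95 = 55; sellers' price rises by Ps − P* = 178 − 150 = 28.
So producers capture 28/83 = 28/83 of each unit of subsidy.

Producer share = 28/83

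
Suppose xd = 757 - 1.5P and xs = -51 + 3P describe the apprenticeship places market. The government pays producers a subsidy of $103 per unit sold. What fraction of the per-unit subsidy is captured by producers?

Pre-subsidy: 757 - 1.5P = -51 + 3P gives P* = 1616/9, x* = 1463/3.
With the subsidy, sellers receive Ps = Pb + 103 for each unit, where Pb is the price buyers pay.
Supply in terms of Pb becomes xs = -51 + 3(Pb + 103) = 258 + 3Pb. Setting this equal to demand: 757 - 1.5Pb = 258 + 3Pb, so Pb = 998/9.
Sellers receive Ps = 998/9 + 103 = 1925/9; x' = 757 − 1.5·(998/9) = 1772/3.
Buyers' price falls by P* − Pb = 1616/9 − 998/9 = 206/3; sellers' price rises by Ps − P* = 1925/9 − 1616/9 = 103/3.
So producers capture (103/3)/103 = 1/3 of each unit of subsidy.

Producer share = 1/3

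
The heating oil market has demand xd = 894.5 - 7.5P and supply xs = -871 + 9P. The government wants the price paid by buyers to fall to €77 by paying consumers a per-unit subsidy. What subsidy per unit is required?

At a buyer price of 77, quantity demanded is 894.5 − 7.5·77 = 317.
Sellers supply 317 only when they receive Ps with -871 + 9·Ps = 317, i.e. Ps = 132.
s = Ps − Pb = 132 − 77 = 55.

Required subsidy s = €55 per unit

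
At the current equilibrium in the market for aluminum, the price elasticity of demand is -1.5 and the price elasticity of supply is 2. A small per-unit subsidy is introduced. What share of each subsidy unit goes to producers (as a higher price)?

Producer share = 3/7

For a small subsidy around the equilibrium, the benefit split depends on the relative slopes, which at a point are proportional to the elasticities.
Buyer share = εs/(εs + |εd|) = 2/(2 + 1.5) = 4/7; seller share = |εd|/(εs + |εd|) = 3/7.
So producers capture 3/7 of the subsidy.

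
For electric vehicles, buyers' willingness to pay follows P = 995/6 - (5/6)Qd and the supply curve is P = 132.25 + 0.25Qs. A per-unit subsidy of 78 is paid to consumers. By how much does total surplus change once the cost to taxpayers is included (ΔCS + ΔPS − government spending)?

Pre-subsidy: 995/6 - (5/6)Q = 132.25 + 0.25Q gives Q* = 31 and P* = 140.
With the rebate, buyers effectively pay Pb = Ps − 78, where Ps is the price sellers receive.
On the curves, Pb = 995/6 - (5/6)Q and Ps = 132.25 + 0.25Q; the wedge Ps − Pb = 78 gives 132.25 + 0.25Q − (995/6 - (5/6)Q) = 78, so Q' = 103.
Then Pb = 995/6 − (5/6)·103 = 80 and Ps = 132.25 + 0.25·103 = 158.
ΔCS = ½(31 + 103)(140 − 80) = 4020; ΔPS = ½(31 + 103)(158 − 140) = 1206.
Government spending = 78 × 103 = 8034.
Net change = 4020 + 1206 − 8034 = -2808. The loss equals the DWL triangle ½·78·72.

Net change in total surplus = -2808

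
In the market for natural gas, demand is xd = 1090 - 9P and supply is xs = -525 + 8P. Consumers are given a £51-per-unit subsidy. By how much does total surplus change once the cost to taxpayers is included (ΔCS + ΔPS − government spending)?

Pre-subsidy: 1090 - 9P = -525 + 8P gives P* = 95, x* = 235.
With the rebate, buyers effectively pay Pb = Ps − 51, where Ps is the price sellers receive.
Demand in terms of Ps becomes xd = 1090 − 9(Ps − 51) = 1549 - 9Ps. Setting this equal to supply: 1549 - 9Ps = -525 + 8Ps, so Ps = 122.
Buyers pay Pb = 122 − 51 = 71; x' = -525 + 8·122 = 451.
ΔCS = ½(235 + 451)(95 − 71) = 8232; ΔPS = ½(235 + 451)(122 − 95) = 9261.
Government spending = 51 × 451 = 23001.
Net change = 8232 + 9261 − 23001 = -5508. The loss equals the DWL triangle ½·51·216.

Net change in total surplus = -£5508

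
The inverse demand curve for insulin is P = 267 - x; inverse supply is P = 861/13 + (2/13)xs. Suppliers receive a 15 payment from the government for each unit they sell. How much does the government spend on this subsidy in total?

Pre-subsidy: 267 - x = 861/13 + (2/13)x gives x* = 174 and P* = 93.
With the subsidy, sellers receive Ps = Pb + 15 for each unit, where Pb is the price buyers pay.
On the curves, Pb = 267 - x and Ps = 861/13 + (2/13)x; the wedge Ps − Pb = 15 gives 861/13 + (2/13)x − (267 - x) = 15, so x' = 187.
Then Pb = 267 − 1·187 = 80 and Ps = 861/13 + (2/13)·187 = 95.
Government outlay = subsidy × quantity = 15 × 187 = 2805.

Government cost = 2805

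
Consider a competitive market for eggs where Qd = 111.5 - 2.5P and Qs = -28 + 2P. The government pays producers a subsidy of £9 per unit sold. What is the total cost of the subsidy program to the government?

Pre-subsidy: 111.5 - 2.5P = -28 + 2P gives P* = 31, Q* = 34.
With the subsidy, sellers receive Ps = Pb + 9 for each unit, where Pb is the price buyers pay.
Supply in terms of Pb becomes Qs = -28 + 2(Pb + 9) = -10 + 2Pb. Setting this equal to demand: 111.5 - 2.5Pb = -10 + 2Pb, so Pb = 27.
Sellers receive Ps = 27 + 9 = 36; Q' = 111.5 − 2.5·27 = 44.
Government outlay = subsidy × quantity = 9 × 44 = 396.

Government cost = £396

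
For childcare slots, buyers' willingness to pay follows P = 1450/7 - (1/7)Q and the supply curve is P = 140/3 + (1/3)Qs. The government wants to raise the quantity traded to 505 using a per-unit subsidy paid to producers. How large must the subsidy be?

At Q = 505, from the demand curve buyers pay Pb = 1450/7 − (1/7)·505 = 135; from the supply curve sellers need Ps = 140/3 + (1/3)·505 = 215.
The subsidy must fill the gap: s = Ps − Pb = 215 − 135 = 80.

Required subsidy s = 80 per unit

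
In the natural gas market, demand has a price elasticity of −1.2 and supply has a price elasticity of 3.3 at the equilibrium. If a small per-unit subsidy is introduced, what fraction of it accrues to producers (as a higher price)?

For a small subsidy around the equilibrium, the benefit split depends on the relative slopes, which at a point are proportional to the elasticities.
Buyer share = εs/(εs + |εd|) = 3.3/(3.3 + 1.2) = 11/15; seller share = |εd|/(εs + |εd|) = 4/15.
So producers capture 4/15 of the subsidy.

Producer share = 4/15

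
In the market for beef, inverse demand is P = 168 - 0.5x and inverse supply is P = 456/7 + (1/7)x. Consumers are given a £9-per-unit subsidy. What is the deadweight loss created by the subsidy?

Deadweight loss = £63

Pre-subsidy: 168 - 0.5x = 456/7 + (1/7)x gives x* = 160 and P* = 88.
With the rebate, buyers effectively pay Pb = Ps − 9, where Ps is the price sellers receive.
On the curves, Pb = 168 - 0.5x and Ps = 456/7 + (1/7)x; the wedge Ps − Pb = 9 gives 456/7 + (1/7)x − (168 - 0.5x) = 9, so x' = 174.
Then Pb = 168 − 0.5·174 = 81 and Ps = 456/7 + (1/7)·174 = 90.
The subsidy expands output by 174 − 160 = 14 past the efficient level; on those units the gap between marginal cost and willingness to pay runs from 0 up to 9.
DWL = ½ × 9 × 14 = 63.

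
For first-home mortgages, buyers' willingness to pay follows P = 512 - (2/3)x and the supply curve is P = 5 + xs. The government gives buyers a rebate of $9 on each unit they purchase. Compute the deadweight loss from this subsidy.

Deadweight loss = $24.3

Pre-subsidy: 512 - (2/3)x = 5 + x gives x* = 304.2 and P* = 309.2.
With the rebate, buyers effectively pay Pb = Ps − 9, where Ps is the price sellers receive.
On the curves, Pb = 512 - (2/3)x and Ps = 5 + x; the wedge Ps − Pb = 9 gives 5 + x − (512 - (2/3)x) = 9, so x' = 309.6.
Then Pb = 512 − (2/3)·309.6 = 305.6 and Ps = 5 + 1·309.6 = 314.6.
The subsidy expands output by 309.6 − 304.2 = 5.4 past the efficient level; on those units the gap between marginal cost and willingness to pay runs from 0 up to 9.
DWL = ½ × 9 × 5.4 = 24.3.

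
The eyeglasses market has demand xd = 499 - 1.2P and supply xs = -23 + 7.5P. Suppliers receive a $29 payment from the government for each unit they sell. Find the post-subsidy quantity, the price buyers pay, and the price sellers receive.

Pre-subsidy: 499 - 1.2P = -23 + 7.5P gives P* = 60, x* = 427.
With the subsidy, sellers receive Ps = Pb + 29 for each unit, where Pb is the price buyers pay.
Supply in terms of Pb becomes xs = -23 + 7.5(Pb + 29) = 194.5 + 7.5Pb. Setting this equal to demand: 499 - 1.2Pb = 194.5 + 7.5Pb, so Pb = 35.
Sellers receive Ps = 35 + 29 = 64; x' = 499 − 1.2·35 = 457.

x' = 457; buyers pay $35; sellers receive $64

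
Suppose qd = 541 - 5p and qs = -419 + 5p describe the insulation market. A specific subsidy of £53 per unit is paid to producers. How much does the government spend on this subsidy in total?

Pre-subsidy: 541 - 5p = -419 + 5p gives p* = 96, q* = 61.
With the subsidy, sellers receive ps = pb + 53 for each unit, where pb is the price buyers pay.
Supply in terms of pb becomes qs = -419 + 5(pb + 53) = -154 + 5pb. Setting this equal to demand: 541 - 5pb = -154 + 5pb, so pb = 69.5.
Sellers receive ps = 69.5 + 53 = 122.5; q' = 541 − 5·69.5 = 193.5.
Government outlay = subsidy × quantity = 53 × 193.5 = 10255.5.

Government cost = £10255.5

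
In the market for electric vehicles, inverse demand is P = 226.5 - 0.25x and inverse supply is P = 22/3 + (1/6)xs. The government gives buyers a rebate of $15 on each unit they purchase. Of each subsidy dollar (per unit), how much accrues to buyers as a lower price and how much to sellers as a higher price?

Pre-subsidy: 226.5 - 0.25x = 22/3 + (1/6)x gives x* = 526 and P* = 95.
With the rebate, buyers effectively pay Pb = Ps − 15, where Ps is the price sellers receive.
On the curves, Pb = 226.5 - 0.25x and Ps = 22/3 + (1/6)x; the wedge Ps − Pb = 15 gives 22/3 + (1/6)x − (226.5 - 0.25x) = 15, so x' = 562.
Then Pb = 226.5 − 0.25·562 = 86 and Ps = 22/3 + (1/6)·562 = 101.
Buyers' price falls by P* − Pb = 95 − 86 = 9; sellers' price rises by Ps − P* = 101 − 95 = 6.

Buyers gain $9 per unit; sellers gain $6 per unit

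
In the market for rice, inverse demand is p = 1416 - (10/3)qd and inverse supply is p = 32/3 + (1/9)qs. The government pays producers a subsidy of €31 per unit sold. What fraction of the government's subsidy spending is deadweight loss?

DWL / government spending = 3/278

Pre-subsidy: 1416 - (10/3)q = 32/3 + (1/9)q gives q* = 408 and p* = 56.
With the subsidy, sellers receive ps = pb + 31 for each unit, where pb is the price buyers pay.
On the curves, pb = 1416 - (10/3)q and ps = 32/3 + (1/9)q; the wedge ps − pb = 31 gives 32/3 + (1/9)q − (1416 - (10/3)q) = 31, so q' = 417.
Then pb = 1416 − (10/3)·417 = 26 and ps = 32/3 + (1/9)·417 = 57.
ΔCS = ½(408 + 417)(56 − 26) = 12375; ΔPS = ½(408 + 417)(57 − 56) = 412.5.
Government spending = 31 × 417 = 12927.
DWL = ½ × 31 × (417 − 408) = 139.5; fraction = 139.5 / 12927 = 3/278.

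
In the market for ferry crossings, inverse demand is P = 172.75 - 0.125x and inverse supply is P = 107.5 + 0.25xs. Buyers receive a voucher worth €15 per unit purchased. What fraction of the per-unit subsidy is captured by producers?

Pre-subsidy: 172.75 - 0.125x = 107.5 + 0.25x gives x* = 174 and P* = 151.
With the rebate, buyers effectively pay Pb = Ps − 15, where Ps is the price sellers receive.
On the curves, Pb = 172.75 - 0.125x and Ps = 107.5 + 0.25x; the wedge Ps − Pb = 15 gives 107.5 + 0.25x − (172.75 - 0.125x) = 15, so x' = 214.
Then Pb = 172.75 − 0.125·214 = 146 and Ps = 107.5 + 0.25·214 = 161.
Buyers' price falls by P* − Pb = 151 − 146 = 5; sellers' price rises by Ps − P* = 161 − 151 = 10.
So producers capture 10/15 = 2/3 of each unit of subsidy.

Producer share = 2/3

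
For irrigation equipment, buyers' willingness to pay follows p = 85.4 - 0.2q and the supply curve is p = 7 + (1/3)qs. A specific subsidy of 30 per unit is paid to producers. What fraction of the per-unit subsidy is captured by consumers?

Consumer share = 0.375

Pre-subsidy: 85.4 - 0.2q = 7 + (1/3)q gives q* = 147 and p* = 56.
With the subsidy, sellers receive ps = pb + 30 for each unit, where pb is the price buyers pay.
On the curves, pb = 85.4 - 0.2q and ps = 7 + (1/3)q; the wedge ps − pb = 30 gives 7 + (1/3)q − (85.4 - 0.2q) = 30, so q' = 203.25.
Then pb = 85.4 − 0.2·203.25 = 44.75 and ps = 7 + (1/3)·203.25 = 74.75.
Buyers' price falls by p* − pb = 56 − 44.75 = 11.25; sellers' price rises by ps − p* = 74.75 − 56 = 18.75.
So consumers capture 11.25/30 = 0.375 of each unit of subsidy.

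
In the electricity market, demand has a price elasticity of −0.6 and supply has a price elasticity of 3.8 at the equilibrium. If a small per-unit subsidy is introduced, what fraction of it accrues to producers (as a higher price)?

For a small subsidy around the equilibrium, the benefit split depends on the relative slopes, which at a point are proportional to the elasticities.
Buyer share = εs/(εs + |εd|) = 3.8/(3.8 + 0.6) = 19/22; seller share = |εd|/(εs + |εd|) = 3/22.
So producers capture 3/22 of the subsidy.

Producer share = 3/22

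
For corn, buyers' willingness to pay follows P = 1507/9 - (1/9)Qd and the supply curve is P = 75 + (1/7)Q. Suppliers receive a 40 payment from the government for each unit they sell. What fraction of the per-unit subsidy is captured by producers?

Pre-subsidy: 1507/9 - (1/9)Q = 75 + (1/7)Q gives Q* = 364 and P* = 127.
With the subsidy, sellers receive Ps = Pb + 40 for each unit, where Pb is the price buyers pay.
On the curves, Pb = 1507/9 - (1/9)Q and Ps = 75 + (1/7)Q; the wedge Ps − Pb = 40 gives 75 + (1/7)Q − (1507/9 - (1/9)Q) = 40, so Q' = 521.5.
Then Pb = 1507/9 − (1/9)·521.5 = 109.5 and Ps = 75 + (1/7)·521.5 = 149.5.
Buyers' price falls by P* − Pb = 127 − 109.5 = 17.5; sellers' price rises by Ps − P* = 149.5 − 127 = 22.5.
So producers capture 22.5/40 = 0.5625 of each unit of subsidy.

Producer share = 0.5625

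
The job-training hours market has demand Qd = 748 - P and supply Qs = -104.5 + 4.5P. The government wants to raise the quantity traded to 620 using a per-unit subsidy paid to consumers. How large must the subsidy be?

At Q = 620, invert demand for the buyer price: Pb = (748 − 620)/1 = 128; invert supply for the seller price: Ps = (620 − (-104.5))/4.5 = 161.
The subsidy must fill the gap: s = Ps − Pb = 161 − 128 = 33.

Required subsidy s = 33 per unit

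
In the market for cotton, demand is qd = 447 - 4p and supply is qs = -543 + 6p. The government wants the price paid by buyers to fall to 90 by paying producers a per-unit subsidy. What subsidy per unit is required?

At a buyer price of 90, quantity demanded is 447 − 4·90 = 87.
Sellers supply 87 only when they receive ps with -543 + 6·ps = 87, i.e. ps = 105.
s = ps − pb = 105 − 90 = 15.

Required subsidy s = 15 per unit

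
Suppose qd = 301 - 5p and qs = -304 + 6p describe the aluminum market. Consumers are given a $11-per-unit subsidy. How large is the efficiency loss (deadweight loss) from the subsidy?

Deadweight loss = $165

Pre-subsidy: 301 - 5p = -304 + 6p gives p* = 55, q* = 26.
With the rebate, buyers effectively pay pb = ps − 11, where ps is the price sellers receive.
Demand in terms of ps becomes qd = 301 − 5(ps − 11) = 356 - 5ps. Setting this equal to supply: 356 - 5ps = -304 + 6ps, so ps = 60.
Buyers pay pb = 60 − 11 = 49; q' = -304 + 6·60 = 56.
The subsidy expands output by 56 − 26 = 30 past the efficient level; on those units the gap between marginal cost and willingness to pay runs from 0 up to 11.
DWL = ½ × 11 × 30 = 165.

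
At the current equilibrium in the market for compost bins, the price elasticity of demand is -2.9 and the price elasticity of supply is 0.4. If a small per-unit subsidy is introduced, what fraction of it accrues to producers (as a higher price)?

Producer share = 29/33

For a small subsidy around the equilibrium, the benefit split depends on the relative slopes, which at a point are proportional to the elasticities.
Buyer share = εs/(εs + |εd|) = 0.4/(0.4 + 2.9) = 4/33; seller share = |εd|/(εs + |εd|) = 29/33.
So producers capture 29/33 of the subsidy.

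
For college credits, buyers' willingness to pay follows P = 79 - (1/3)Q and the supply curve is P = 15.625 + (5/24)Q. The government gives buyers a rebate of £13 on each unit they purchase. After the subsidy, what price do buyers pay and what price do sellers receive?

Pre-subsidy: 79 - (1/3)Q = 15.625 + (5/24)Q gives Q* = 117 and P* = 40.
With the rebate, buyers effectively pay Pb = Ps − 13, where Ps is the price sellers receive.
On the curves, Pb = 79 - (1/3)Q and Ps = 15.625 + (5/24)Q; the wedge Ps − Pb = 13 gives 15.625 + (5/24)Q − (79 - (1/3)Q) = 13, so Q' = 141.
Then Pb = 79 − (1/3)·141 = 32 and Ps = 15.625 + (5/24)·141 = 45.

Buyers pay £32; sellers receive £45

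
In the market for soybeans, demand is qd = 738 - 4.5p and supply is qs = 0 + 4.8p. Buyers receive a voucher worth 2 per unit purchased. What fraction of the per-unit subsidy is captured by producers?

Producer share = 15/31

Pre-subsidy: 738 - 4.5p = 0 + 4.8p gives p* = 2460/31, q* = 11808/31.
With the rebate, buyers effectively pay pb = ps − 2, where ps is the price sellers receive.
Demand in terms of ps becomes qd = 738 − 4.5(ps − 2) = 747 - 4.5ps. Setting this equal to supply: 747 - 4.5ps = 0 + 4.8ps, so ps = 2490/31.
Buyers pay pb = 2490/31 − 2 = 2428/31; q' = 0 + 4.8·(2490/31) = 11952/31.
Buyers' price falls by p* − pb = 2460/31 − 2428/31 = 32/31; sellers' price rises by ps − p* = 2490/31 − 2460/31 = 30/31.
So producers capture (30/31)/2 = 15/31 of each unit of subsidy.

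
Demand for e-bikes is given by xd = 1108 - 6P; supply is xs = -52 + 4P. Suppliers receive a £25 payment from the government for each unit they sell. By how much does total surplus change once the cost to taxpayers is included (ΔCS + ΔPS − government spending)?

Net change in total surplus = -£750

Pre-subsidy: 1108 - 6P = -52 + 4P gives P* = 116, x* = 412.
With the subsidy, sellers receive Ps = Pb + 25 for each unit, where Pb is the price buyers pay.
Supply in terms of Pb becomes xs = -52 + 4(Pb + 25) = 48 + 4Pb. Setting this equal to demand: 1108 - 6Pb = 48 + 4Pb, so Pb = 106.
Sellers receive Ps = 106 + 25 = 131; x' = 1108 − 6·106 = 472.
ΔCS = ½(412 + 472)(116 − 106) = 4420; ΔPS = ½(412 + 472)(131 − 116) = 6630.
Government spending = 25 × 472 = 11800.
Net change = 4420 + 6630 − 11800 = -750. The loss equals the DWL triangle ½·25·60.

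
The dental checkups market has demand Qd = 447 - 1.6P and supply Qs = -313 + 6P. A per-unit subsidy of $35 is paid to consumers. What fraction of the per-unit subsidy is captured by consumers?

Consumer share = 15/19

Pre-subsidy: 447 - 1.6P = -313 + 6P gives P* = 100, Q* = 287.
With the rebate, buyers effectively pay Pb = Ps − 35, where Ps is the price sellers receive.
Demand in terms of Ps becomes Qd = 447 − 1.6(Ps − 35) = 503 - 1.6Ps. Setting this equal to supply: 503 - 1.6Ps = -313 + 6Ps, so Ps = 2040/19.
Buyers pay Pb = 2040/19 − 35 = 1375/19; Q' = -313 + 6·(2040/19) = 6293/19.
Buyers' price falls by P* − Pb = 100 − 1375/19 = 525/19; sellers' price rises by Ps − P* = 2040/19 − 100 = 140/19.
So consumers capture (525/19)/35 = 15/19 of each unit of subsidy.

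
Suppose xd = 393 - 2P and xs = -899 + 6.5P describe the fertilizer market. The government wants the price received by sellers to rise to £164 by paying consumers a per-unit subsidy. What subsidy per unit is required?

At a seller price of 164, quantity supplied is -899 + 6.5·164 = 167.
Buyers absorb 167 only when they pay Pb with 393 − 2·Pb = 167, i.e. Pb = 113.
s = Ps − Pb = 164 − 113 = 51.

Required subsidy s = £51 per unit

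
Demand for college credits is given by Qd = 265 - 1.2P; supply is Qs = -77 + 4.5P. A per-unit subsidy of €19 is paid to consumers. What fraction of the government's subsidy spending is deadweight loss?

Pre-subsidy: 265 - 1.2P = -77 + 4.5P gives P* = 60, Q* = 193.
With the rebate, buyers effectively pay Pb = Ps − 19, where Ps is the price sellers receive.
Demand in terms of Ps becomes Qd = 265 − 1.2(Ps − 19) = 287.8 - 1.2Ps. Setting this equal to supply: 287.8 - 1.2Ps = -77 + 4.5Ps, so Ps = 64.
Buyers pay Pb = 64 − 19 = 45; Q' = -77 + 4.5·64 = 211.
ΔCS = ½(193 + 211)(60 − 45) = 3030; ΔPS = ½(193 + 211)(64 − 60) = 808.
Government spending = 19 × 211 = 4009.
DWL = ½ × 19 × (211 − 193) = 171; fraction = 171 / 4009 = 9/211.

DWL / government spending = 9/211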